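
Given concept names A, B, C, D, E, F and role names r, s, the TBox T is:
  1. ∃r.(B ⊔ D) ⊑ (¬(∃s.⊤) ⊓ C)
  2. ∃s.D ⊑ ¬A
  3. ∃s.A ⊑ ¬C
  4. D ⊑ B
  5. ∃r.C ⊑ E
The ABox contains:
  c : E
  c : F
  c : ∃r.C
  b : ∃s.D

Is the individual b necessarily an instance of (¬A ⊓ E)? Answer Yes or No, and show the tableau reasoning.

No

1. b : (¬A ⊓ E)?  L(b) = {∃s.D} ∪ {(A ⊔ ¬E)}
   apply at b: ∃s.D⊑¬A
   open: L(b) ⊇ {¬A, ¬D, ¬E, ∀r.(¬B ⊓ ¬D), ∀r.¬C, …} (+ ∃-successors) — b ∉ (¬A ⊓ E) possible
2. Hence b : (¬A ⊓ E): not entailed.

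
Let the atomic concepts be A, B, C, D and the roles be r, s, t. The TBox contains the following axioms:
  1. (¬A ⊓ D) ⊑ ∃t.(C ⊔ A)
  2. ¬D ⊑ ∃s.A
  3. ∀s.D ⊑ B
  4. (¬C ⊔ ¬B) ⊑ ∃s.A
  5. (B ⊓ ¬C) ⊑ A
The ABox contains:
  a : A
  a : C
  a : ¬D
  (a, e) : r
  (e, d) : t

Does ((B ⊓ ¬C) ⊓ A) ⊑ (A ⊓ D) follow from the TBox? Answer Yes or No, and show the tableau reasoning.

1. ((B ⊓ ¬C) ⊓ A) ⊑ (A ⊓ D)  ⇔  (((B ⊓ ¬C) ⊓ A) ⊓ (¬A ⊔ ¬D)) unsat w.r.t. T
   open: L(x₀) ⊇ {A, B, ¬C, ¬D, ∃s.A} (+ ∃-successors)
2. Hence ((B ⊓ ¬C) ⊓ A) ⊑ (A ⊓ D): not entailed.

No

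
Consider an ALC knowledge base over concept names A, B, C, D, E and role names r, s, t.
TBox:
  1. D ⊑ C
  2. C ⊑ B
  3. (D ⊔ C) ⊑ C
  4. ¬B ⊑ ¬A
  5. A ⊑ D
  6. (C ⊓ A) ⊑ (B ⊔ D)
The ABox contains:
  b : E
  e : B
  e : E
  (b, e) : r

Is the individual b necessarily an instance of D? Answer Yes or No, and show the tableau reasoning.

1. b : D?  L(b) = {E} ∪ {¬D}
   open: L(b) ⊇ {B, E, ¬A, ¬C, ¬D} — b ∉ D possible
2. Hence b : D: not entailed.

No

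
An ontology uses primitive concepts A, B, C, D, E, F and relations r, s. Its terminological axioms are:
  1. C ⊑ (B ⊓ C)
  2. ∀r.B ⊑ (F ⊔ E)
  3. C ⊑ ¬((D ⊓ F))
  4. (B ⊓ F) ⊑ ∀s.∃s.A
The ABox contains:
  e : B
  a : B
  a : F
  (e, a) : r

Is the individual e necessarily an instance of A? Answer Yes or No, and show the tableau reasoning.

No

1. e : A?  L(e) = {B} ∪ {¬A}
   open: L(e) ⊇ {B, ¬A, ¬C, ¬F, ∃r.¬B} (+ ∃-successors) — e ∉ A possible
2. Hence e : A: not entailed.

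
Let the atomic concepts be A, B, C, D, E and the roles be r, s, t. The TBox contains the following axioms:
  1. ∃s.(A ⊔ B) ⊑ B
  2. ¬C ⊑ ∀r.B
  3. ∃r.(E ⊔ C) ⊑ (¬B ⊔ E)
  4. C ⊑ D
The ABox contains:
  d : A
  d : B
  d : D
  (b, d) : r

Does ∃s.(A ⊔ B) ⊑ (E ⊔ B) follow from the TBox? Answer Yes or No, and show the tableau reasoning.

Yes

1. ∃s.(A ⊔ B) ⊑ (E ⊔ B)  ⇔  (∃s.(A ⊔ B) ⊓ (¬E ⊓ ¬B)) unsat w.r.t. T
   all branches close; clash {B, ¬B} at x₀
2. Hence ∃s.(A ⊔ B) ⊑ (E ⊔ B): entailed.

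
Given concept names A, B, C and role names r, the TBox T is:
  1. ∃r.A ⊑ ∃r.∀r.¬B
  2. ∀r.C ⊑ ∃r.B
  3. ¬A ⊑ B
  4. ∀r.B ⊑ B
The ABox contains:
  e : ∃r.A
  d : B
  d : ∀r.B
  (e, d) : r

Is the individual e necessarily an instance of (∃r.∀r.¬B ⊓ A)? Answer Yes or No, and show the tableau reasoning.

No

1. e : (∃r.∀r.¬B ⊓ A)?  L(e) = {∃r.A} ∪ {(∀r.∃r.B ⊔ ¬A)}
   apply at e: ∃r.A⊑∃r.∀r.¬B
   open: L(e) ⊇ {B, ¬A, ∃r.A, ∃r.¬C, ∃r.∀r.¬B} (+ ∃-successors) — e ∉ (∃r.∀r.¬B ⊓ A) possible
2. Hence e : (∃r.∀r.¬B ⊓ A): not entailed.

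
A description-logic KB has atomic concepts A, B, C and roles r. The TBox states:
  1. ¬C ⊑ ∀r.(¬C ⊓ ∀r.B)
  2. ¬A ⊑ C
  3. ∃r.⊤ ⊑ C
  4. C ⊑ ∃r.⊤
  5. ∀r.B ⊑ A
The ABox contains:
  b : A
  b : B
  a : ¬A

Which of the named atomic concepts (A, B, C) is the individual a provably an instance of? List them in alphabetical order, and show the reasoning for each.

1. a : A?  L(a) = {¬A} ∪ {¬A}
   apply at a: ¬A⊑C
   open: L(a) ⊇ {C, ¬A, ∃r.¬B, ∃r.⊤} (+ ∃-successors) — a ∉ A possible
2. a : B?  L(a) = {¬A} ∪ {¬B}
   apply at a: ¬A⊑C
   open: L(a) ⊇ {C, ¬A, ¬B, ∃r.¬B, ∃r.⊤} (+ ∃-successors) — a ∉ B possible
3. a : C?  L(a) = {¬A} ∪ {¬C}
   clash {C, ¬C} at a — a ∈ C
4. Entailed for a: {C}

{C}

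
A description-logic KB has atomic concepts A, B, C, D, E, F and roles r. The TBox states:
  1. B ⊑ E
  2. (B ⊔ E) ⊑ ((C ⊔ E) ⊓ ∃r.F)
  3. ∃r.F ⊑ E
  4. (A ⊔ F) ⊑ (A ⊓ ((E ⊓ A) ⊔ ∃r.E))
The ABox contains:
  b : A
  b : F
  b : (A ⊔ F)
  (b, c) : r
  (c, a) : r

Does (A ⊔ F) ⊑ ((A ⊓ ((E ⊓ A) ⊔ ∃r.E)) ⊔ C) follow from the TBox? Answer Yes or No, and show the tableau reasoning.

Yes

1. (A ⊔ F) ⊑ ((A ⊓ ((E ⊓ A) ⊔ ∃r.E)) ⊔ C)  ⇔  ((A ⊔ F) ⊓ ((¬A ⊔ ((¬E ⊔ ¬A) ⊓ ∀r.¬E)) ⊓ ¬C)) unsat w.r.t. T
   all branches close; clash {A, ¬A} at x₀
2. Hence (A ⊔ F) ⊑ ((A ⊓ ((E ⊓ A) ⊔ ∃r.E)) ⊔ C): entailed.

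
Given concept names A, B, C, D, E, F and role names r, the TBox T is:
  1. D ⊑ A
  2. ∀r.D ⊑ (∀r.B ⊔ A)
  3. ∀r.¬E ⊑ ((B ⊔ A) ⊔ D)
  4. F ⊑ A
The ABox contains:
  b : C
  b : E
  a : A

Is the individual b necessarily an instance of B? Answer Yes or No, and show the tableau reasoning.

No

1. b : B?  L(b) = {C, E} ∪ {¬B}
   open: L(b) ⊇ {C, E, ¬B, ¬D, ¬F, …} (+ ∃-successors) — b ∉ B possible
2. Hence b : B: not entailed.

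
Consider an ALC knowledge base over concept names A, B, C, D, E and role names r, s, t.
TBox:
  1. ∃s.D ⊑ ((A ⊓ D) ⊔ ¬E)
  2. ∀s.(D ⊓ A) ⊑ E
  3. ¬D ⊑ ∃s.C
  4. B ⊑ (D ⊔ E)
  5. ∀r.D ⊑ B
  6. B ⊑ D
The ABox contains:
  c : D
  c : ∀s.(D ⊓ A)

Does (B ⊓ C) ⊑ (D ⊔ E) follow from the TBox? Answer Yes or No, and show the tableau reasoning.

Yes

1. (B ⊓ C) ⊑ (D ⊔ E)  ⇔  ((B ⊓ C) ⊓ (¬D ⊓ ¬E)) unsat w.r.t. T
   all branches close; clash {E, ¬E} at x₀
2. Hence (B ⊓ C) ⊑ (D ⊔ E): entailed.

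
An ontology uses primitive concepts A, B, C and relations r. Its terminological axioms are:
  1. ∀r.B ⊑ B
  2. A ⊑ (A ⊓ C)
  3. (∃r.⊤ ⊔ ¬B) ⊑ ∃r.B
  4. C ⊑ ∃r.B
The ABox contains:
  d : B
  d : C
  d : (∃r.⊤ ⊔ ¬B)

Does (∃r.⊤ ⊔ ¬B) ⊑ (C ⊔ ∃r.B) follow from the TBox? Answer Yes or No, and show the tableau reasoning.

Yes

1. (∃r.⊤ ⊔ ¬B) ⊑ (C ⊔ ∃r.B)  ⇔  ((∃r.⊤ ⊔ ¬B) ⊓ (¬C ⊓ ∀r.¬B)) unsat w.r.t. T
   all branches close; clash {C, ¬C} at x₀
2. Hence (∃r.⊤ ⊔ ¬B) ⊑ (C ⊔ ∃r.B): entailed.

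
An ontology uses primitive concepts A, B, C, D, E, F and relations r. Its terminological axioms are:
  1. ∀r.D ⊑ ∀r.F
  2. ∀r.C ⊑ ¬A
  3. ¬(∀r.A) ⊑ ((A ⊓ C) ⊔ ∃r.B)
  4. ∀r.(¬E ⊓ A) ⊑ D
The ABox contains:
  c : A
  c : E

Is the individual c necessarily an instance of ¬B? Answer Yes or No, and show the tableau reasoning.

No

1. c : ¬B?  L(c) = {A, E} ∪ {B}
   open: L(c) ⊇ {A, B, E, ∀r.A, ∃r.(E ⊔ ¬A), …} (+ ∃-successors) — c ∉ ¬B possible
2. Hence c : ¬B: not entailed.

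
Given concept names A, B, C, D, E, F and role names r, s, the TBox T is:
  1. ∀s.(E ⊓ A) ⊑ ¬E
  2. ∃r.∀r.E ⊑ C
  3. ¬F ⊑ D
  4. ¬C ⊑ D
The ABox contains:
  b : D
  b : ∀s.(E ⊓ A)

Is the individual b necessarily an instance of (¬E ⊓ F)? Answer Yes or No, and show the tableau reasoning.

1. b : (¬E ⊓ F)?  L(b) = {D, ∀s.(E ⊓ A)} ∪ {(E ⊔ ¬F)}
   apply at b: ∀s.(E ⊓ A)⊑¬E
   open: L(b) ⊇ {D, ¬E, ¬F, ∀r.∃r.¬E, ∀s.(E ⊓ A)} — b ∉ (¬E ⊓ F) possible
2. Hence b : (¬E ⊓ F): not entailed.

No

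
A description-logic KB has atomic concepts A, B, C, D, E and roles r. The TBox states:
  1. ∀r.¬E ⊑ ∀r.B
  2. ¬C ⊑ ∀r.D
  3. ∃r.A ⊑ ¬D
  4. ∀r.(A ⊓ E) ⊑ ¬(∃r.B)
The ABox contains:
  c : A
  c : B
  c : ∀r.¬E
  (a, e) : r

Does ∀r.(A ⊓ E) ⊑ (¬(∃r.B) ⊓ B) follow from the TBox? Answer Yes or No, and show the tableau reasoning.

No

1. ∀r.(A ⊓ E) ⊑ (¬(∃r.B) ⊓ B)  ⇔  (∀r.(A ⊓ E) ⊓ (∃r.B ⊔ ¬B)) unsat w.r.t. T
   apply at x₀: ∀r.(A ⊓ E)⊑¬(∃r.B)
   open: L(x₀) ⊇ {C, ¬B, ¬D, ∀r.(A ⊓ E), ∀r.¬B, …} (+ ∃-successors)
2. Hence ∀r.(A ⊓ E) ⊑ (¬(∃r.B) ⊓ B): not entailed.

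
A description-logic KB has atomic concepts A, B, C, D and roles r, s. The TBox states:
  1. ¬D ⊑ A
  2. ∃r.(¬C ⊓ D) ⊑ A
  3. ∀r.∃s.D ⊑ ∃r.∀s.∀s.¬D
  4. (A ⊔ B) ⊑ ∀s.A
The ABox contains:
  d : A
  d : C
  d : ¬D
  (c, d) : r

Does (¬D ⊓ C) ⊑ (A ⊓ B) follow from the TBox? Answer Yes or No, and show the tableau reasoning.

No

1. (¬D ⊓ C) ⊑ (A ⊓ B)  ⇔  ((¬D ⊓ C) ⊓ (¬A ⊔ ¬B)) unsat w.r.t. T
   apply at x₀: ¬D⊑A
   open: L(x₀) ⊇ {A, C, ¬B, ¬D, ∀s.A, …} (+ ∃-successors)
2. Hence (¬D ⊓ C) ⊑ (A ⊓ B): not entailed.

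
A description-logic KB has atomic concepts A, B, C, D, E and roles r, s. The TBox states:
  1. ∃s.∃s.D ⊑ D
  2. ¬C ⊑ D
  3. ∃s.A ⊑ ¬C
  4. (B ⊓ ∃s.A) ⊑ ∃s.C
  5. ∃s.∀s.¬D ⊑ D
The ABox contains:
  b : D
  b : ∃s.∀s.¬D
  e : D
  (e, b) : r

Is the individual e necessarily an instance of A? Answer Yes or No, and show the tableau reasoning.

1. e : A?  L(e) = {D} ∪ {¬A}
   open: L(e) ⊇ {D, ¬A, ∀s.¬A} — e ∉ A possible
2. Hence e : A: not entailed.

No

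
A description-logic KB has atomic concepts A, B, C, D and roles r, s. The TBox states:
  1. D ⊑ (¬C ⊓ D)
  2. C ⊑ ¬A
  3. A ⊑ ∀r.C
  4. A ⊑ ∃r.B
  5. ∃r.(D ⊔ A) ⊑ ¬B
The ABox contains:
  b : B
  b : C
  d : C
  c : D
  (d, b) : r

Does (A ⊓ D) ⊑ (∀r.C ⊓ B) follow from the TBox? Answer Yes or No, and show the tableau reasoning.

No

1. (A ⊓ D) ⊑ (∀r.C ⊓ B)  ⇔  ((A ⊓ D) ⊓ (∃r.¬C ⊔ ¬B)) unsat w.r.t. T
   apply at x₀: D⊑(¬C ⊓ D); A⊑∀r.C; A⊑∃r.B
   open: L(x₀) ⊇ {A, D, ¬B, ¬C, ∀r.C, …} (+ ∃-successors)
2. Hence (A ⊓ D) ⊑ (∀r.C ⊓ B): not entailed.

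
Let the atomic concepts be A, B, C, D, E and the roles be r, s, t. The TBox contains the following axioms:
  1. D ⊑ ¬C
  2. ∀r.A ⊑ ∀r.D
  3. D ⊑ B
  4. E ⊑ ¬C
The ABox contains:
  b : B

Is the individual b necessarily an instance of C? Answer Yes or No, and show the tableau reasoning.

1. b : C?  L(b) = {B} ∪ {¬C}
   open: L(b) ⊇ {B, ¬C, ∃r.¬A} (+ ∃-successors) — b ∉ C possible
2. Hence b : C: not entailed.

No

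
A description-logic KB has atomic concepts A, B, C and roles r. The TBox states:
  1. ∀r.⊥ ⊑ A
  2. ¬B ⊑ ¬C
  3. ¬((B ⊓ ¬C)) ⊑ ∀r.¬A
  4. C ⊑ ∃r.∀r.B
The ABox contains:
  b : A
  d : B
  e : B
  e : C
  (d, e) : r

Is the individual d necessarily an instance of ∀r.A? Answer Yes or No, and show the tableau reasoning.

No

1. d : ∀r.A?  L(d) = {B} ∪ {∃r.¬A}
   open: L(d) ⊇ {B, ¬C, ∃r.¬A, ∃r.⊤} (+ ∃-successors) — d ∉ ∀r.A possible
2. Hence d : ∀r.A: not entailed.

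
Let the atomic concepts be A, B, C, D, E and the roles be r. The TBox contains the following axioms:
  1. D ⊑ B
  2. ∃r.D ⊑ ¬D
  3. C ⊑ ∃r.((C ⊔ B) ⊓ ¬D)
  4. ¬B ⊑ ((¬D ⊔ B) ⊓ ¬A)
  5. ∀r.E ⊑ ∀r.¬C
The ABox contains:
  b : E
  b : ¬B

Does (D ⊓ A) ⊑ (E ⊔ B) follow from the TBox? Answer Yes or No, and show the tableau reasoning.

1. (D ⊓ A) ⊑ (E ⊔ B)  ⇔  ((D ⊓ A) ⊓ (¬E ⊓ ¬B)) unsat w.r.t. T
   all branches close; clash {B, ¬B} at x₀
2. Hence (D ⊓ A) ⊑ (E ⊔ B): entailed.

Yes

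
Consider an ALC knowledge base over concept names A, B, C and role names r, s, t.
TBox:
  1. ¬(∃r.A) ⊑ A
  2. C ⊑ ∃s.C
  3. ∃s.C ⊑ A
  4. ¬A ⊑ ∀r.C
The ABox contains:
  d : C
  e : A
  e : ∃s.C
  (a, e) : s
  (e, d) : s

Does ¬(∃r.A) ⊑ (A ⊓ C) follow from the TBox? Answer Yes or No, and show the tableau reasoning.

No

1. ¬(∃r.A) ⊑ (A ⊓ C)  ⇔  (∀r.¬A ⊓ (¬A ⊔ ¬C)) unsat w.r.t. T
   apply at x₀: ¬(∃r.A)⊑A
   open: L(x₀) ⊇ {A, ¬C, ∀r.¬A}
2. Hence ¬(∃r.A) ⊑ (A ⊓ C): not entailed.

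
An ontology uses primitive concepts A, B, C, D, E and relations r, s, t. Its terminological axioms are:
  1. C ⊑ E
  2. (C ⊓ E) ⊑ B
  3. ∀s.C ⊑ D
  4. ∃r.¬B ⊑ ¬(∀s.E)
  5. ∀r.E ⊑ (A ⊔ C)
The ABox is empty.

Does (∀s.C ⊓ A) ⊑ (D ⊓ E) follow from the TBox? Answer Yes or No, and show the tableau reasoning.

1. (∀s.C ⊓ A) ⊑ (D ⊓ E)  ⇔  ((∀s.C ⊓ A) ⊓ (¬D ⊔ ¬E)) unsat w.r.t. T
   apply at x₀: ∀s.C⊑D
   open: L(x₀) ⊇ {A, D, ¬C, ¬E, ∀r.B, …} (+ ∃-successors)
2. Hence (∀s.C ⊓ A) ⊑ (D ⊓ E): not entailed.

No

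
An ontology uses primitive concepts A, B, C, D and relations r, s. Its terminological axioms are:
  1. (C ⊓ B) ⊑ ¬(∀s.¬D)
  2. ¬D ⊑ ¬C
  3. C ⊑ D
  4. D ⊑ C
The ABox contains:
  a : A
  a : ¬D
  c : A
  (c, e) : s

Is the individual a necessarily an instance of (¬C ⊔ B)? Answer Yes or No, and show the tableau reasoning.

1. a : (¬C ⊔ B)?  L(a) = {A, ¬D} ∪ {(C ⊓ ¬B)}
   clash {C, ¬C} at a — a ∈ (¬C ⊔ B)
2. Hence a : (¬C ⊔ B): entailed.

Yes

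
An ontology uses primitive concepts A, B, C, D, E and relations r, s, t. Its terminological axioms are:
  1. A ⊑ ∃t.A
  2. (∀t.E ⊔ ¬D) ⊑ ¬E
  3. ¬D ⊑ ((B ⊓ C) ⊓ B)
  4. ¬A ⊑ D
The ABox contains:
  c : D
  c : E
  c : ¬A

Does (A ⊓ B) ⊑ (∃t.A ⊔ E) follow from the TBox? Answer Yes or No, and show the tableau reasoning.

Yes

1. (A ⊓ B) ⊑ (∃t.A ⊔ E)  ⇔  ((A ⊓ B) ⊓ (∀t.¬A ⊓ ¬E)) unsat w.r.t. T
   all branches close; clash {A, ¬A} at an ∃-successor
2. Hence (A ⊓ B) ⊑ (∃t.A ⊔ E): entailed.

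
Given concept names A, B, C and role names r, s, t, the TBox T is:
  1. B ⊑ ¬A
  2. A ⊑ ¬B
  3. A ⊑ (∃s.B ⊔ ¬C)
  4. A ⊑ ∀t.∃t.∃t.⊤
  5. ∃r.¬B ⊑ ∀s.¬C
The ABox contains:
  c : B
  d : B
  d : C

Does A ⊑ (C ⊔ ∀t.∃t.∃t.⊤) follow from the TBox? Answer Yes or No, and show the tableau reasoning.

1. A ⊑ (C ⊔ ∀t.∃t.∃t.⊤)  ⇔  (A ⊓ (¬C ⊓ ∃t.∀t.∀t.⊥)) unsat w.r.t. T
   all branches close; clash ⊥ at an ∃-successor
2. Hence A ⊑ (C ⊔ ∀t.∃t.∃t.⊤): entailed.

Yes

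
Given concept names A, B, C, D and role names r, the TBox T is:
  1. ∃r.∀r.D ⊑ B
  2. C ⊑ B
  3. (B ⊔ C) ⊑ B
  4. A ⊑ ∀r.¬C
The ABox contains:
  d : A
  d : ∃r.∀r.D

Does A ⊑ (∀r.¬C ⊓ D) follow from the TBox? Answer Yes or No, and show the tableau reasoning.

1. A ⊑ (∀r.¬C ⊓ D)  ⇔  (A ⊓ (∃r.C ⊔ ¬D)) unsat w.r.t. T
   apply at x₀: A⊑∀r.¬C
   open: L(x₀) ⊇ {A, ¬B, ¬C, ¬D, ∀r.¬C, …}
2. Hence A ⊑ (∀r.¬C ⊓ D): not entailed.

No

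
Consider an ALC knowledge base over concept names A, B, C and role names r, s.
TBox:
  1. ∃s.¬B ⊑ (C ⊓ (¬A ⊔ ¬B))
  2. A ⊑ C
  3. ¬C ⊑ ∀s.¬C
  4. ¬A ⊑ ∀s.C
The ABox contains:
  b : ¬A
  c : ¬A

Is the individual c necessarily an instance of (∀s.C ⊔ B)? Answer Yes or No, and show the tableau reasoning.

1. c : (∀s.C ⊔ B)?  L(c) = {¬A} ∪ {(∃s.¬C ⊓ ¬B)}
   clash {C, ¬C} at an ∃-successor — c ∈ (∀s.C ⊔ B)
2. Hence c : (∀s.C ⊔ B): entailed.

Yes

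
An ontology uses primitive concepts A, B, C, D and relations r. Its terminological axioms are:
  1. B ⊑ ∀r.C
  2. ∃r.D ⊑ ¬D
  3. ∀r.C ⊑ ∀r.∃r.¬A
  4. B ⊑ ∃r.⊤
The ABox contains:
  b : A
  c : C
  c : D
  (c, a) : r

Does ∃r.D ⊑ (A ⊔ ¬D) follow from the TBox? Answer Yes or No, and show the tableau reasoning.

1. ∃r.D ⊑ (A ⊔ ¬D)  ⇔  (∃r.D ⊓ (¬A ⊓ D)) unsat w.r.t. T
   all branches close; clash {D, ¬D} at x₀
2. Hence ∃r.D ⊑ (A ⊔ ¬D): entailed.

Yes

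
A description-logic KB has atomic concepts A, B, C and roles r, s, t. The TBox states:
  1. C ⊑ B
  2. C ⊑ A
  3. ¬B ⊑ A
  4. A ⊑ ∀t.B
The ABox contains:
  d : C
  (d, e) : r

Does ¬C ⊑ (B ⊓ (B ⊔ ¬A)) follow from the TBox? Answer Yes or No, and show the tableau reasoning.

1. ¬C ⊑ (B ⊓ (B ⊔ ¬A))  ⇔  (¬C ⊓ (¬B ⊔ (¬B ⊓ A))) unsat w.r.t. T
   open: L(x₀) ⊇ {A, ¬B, ¬C, ∀t.B}
2. Hence ¬C ⊑ (B ⊓ (B ⊔ ¬A)): not entailed.

No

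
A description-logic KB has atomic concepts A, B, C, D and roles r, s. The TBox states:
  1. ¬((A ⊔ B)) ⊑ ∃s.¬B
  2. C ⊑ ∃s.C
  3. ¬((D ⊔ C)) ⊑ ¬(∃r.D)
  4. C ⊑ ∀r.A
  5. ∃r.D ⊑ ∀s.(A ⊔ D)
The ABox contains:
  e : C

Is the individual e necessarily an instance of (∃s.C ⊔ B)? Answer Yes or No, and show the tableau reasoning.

1. e : (∃s.C ⊔ B)?  L(e) = {C} ∪ {(∀s.¬C ⊓ ¬B)}
   clash {C, ¬C} at an ∃-successor — e ∈ (∃s.C ⊔ B)
2. Hence e : (∃s.C ⊔ B): entailed.

Yes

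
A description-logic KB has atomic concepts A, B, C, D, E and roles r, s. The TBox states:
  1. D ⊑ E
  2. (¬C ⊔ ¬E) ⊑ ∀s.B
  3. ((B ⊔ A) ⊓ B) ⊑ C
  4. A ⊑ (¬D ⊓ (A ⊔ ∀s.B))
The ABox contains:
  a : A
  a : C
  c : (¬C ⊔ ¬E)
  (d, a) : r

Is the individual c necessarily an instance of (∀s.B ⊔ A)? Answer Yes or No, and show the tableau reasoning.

Yes

1. c : (∀s.B ⊔ A)?  L(c) = {(¬C ⊔ ¬E)} ∪ {(∃s.¬B ⊓ ¬A)}
   clash {E, ¬E} at c — c ∈ (∀s.B ⊔ A)
2. Hence c : (∀s.B ⊔ A): entailed.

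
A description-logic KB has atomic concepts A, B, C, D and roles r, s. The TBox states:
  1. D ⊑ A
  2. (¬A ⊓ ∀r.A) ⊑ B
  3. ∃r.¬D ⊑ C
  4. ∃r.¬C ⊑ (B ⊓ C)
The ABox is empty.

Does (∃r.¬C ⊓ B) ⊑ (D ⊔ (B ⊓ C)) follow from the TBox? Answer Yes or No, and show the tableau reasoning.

1. (∃r.¬C ⊓ B) ⊑ (D ⊔ (B ⊓ C))  ⇔  ((∃r.¬C ⊓ B) ⊓ (¬D ⊓ (¬B ⊔ ¬C))) unsat w.r.t. T
   all branches close; clash {C, ¬C} at x₀
2. Hence (∃r.¬C ⊓ B) ⊑ (D ⊔ (B ⊓ C)): entailed.

Yes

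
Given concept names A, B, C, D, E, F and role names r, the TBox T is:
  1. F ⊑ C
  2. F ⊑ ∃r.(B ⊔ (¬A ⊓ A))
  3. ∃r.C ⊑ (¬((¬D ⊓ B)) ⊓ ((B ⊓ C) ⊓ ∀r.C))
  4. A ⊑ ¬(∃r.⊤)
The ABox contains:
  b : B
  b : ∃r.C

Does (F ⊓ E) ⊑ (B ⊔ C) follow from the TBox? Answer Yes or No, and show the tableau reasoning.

1. (F ⊓ E) ⊑ (B ⊔ C)  ⇔  ((F ⊓ E) ⊓ (¬B ⊓ ¬C)) unsat w.r.t. T
   all branches close; clash {C, ¬C} at x₀
2. Hence (F ⊓ E) ⊑ (B ⊔ C): entailed.

Yes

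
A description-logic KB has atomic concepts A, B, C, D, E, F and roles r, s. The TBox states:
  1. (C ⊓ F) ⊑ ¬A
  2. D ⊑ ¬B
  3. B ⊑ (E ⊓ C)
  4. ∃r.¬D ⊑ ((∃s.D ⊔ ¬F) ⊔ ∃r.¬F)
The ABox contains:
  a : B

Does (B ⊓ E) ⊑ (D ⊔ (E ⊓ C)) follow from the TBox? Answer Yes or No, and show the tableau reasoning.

1. (B ⊓ E) ⊑ (D ⊔ (E ⊓ C))  ⇔  ((B ⊓ E) ⊓ (¬D ⊓ (¬E ⊔ ¬C))) unsat w.r.t. T
   all branches close; clash {C, ¬C} at x₀
2. Hence (B ⊓ E) ⊑ (D ⊔ (E ⊓ C)): entailed.

Yes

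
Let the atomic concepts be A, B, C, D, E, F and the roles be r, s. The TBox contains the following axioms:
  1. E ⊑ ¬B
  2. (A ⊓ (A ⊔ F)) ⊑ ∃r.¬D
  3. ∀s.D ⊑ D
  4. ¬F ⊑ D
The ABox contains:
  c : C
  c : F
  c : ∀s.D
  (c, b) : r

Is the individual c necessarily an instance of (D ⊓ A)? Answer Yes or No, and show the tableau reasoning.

1. c : (D ⊓ A)?  L(c) = {C, F, ∀s.D} ∪ {(¬D ⊔ ¬A)}
   apply at c: ∀s.D⊑D
   open: L(c) ⊇ {C, D, F, ¬A, ¬E, …} — c ∉ (D ⊓ A) possible
2. Hence c : (D ⊓ A): not entailed.

No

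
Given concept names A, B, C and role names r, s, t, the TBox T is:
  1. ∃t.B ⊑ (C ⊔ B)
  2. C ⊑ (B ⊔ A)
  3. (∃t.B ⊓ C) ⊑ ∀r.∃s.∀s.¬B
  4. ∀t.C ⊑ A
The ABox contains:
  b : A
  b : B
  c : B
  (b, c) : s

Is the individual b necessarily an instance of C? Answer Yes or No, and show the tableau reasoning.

1. b : C?  L(b) = {A, B} ∪ {¬C}
   open: L(b) ⊇ {A, B, ¬C, ∀t.¬B} — b ∉ C possible
2. Hence b : C: not entailed.

No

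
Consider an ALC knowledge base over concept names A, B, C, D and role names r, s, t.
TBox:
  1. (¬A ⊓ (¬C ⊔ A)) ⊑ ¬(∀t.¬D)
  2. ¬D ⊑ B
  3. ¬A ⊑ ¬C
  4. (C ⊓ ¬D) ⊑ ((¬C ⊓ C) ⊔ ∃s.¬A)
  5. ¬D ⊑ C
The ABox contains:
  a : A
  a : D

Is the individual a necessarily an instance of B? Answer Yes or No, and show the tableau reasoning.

No

1. a : B?  L(a) = {A, D} ∪ {¬B}
   open: L(a) ⊇ {A, D, ¬B} — a ∉ B possible
2. Hence a : B: not entailed.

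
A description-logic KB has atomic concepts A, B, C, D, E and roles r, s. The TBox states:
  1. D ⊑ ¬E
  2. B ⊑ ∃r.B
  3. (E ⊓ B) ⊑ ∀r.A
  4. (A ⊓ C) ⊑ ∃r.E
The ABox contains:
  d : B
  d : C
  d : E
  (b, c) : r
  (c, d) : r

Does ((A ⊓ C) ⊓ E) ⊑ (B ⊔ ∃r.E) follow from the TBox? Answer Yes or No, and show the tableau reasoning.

Yes

1. ((A ⊓ C) ⊓ E) ⊑ (B ⊔ ∃r.E)  ⇔  (((A ⊓ C) ⊓ E) ⊓ (¬B ⊓ ∀r.¬E)) unsat w.r.t. T
   all branches close; clash {E, ¬E} at x₀
2. Hence ((A ⊓ C) ⊓ E) ⊑ (B ⊔ ∃r.E): entailed.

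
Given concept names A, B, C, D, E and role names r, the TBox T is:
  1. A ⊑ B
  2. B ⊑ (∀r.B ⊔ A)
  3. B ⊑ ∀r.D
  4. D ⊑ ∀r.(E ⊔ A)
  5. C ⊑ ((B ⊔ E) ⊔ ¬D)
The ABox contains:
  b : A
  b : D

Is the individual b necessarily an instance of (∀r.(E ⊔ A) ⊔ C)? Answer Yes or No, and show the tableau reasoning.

Yes

1. b : (∀r.(E ⊔ A) ⊔ C)?  L(b) = {A, D} ∪ {(∃r.(¬E ⊓ ¬A) ⊓ ¬C)}
   clash {A, ¬A} at an ∃-successor — b ∈ (∀r.(E ⊔ A) ⊔ C)
2. Hence b : (∀r.(E ⊔ A) ⊔ C): entailed.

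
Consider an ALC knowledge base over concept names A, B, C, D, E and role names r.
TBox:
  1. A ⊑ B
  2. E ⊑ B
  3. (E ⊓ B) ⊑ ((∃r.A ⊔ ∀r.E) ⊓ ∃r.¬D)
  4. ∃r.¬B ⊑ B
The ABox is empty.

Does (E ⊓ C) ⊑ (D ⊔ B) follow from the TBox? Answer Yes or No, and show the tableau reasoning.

1. (E ⊓ C) ⊑ (D ⊔ B)  ⇔  ((E ⊓ C) ⊓ (¬D ⊓ ¬B)) unsat w.r.t. T
   all branches close; clash {B, ¬B} at x₀
2. Hence (E ⊓ C) ⊑ (D ⊔ B): entailed.

Yes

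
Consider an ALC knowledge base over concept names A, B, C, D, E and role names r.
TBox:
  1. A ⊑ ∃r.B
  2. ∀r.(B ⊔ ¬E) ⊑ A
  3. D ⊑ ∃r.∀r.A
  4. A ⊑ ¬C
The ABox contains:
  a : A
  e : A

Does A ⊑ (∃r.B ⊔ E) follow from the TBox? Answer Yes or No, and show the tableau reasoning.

Yes

1. A ⊑ (∃r.B ⊔ E)  ⇔  (A ⊓ (∀r.¬B ⊓ ¬E)) unsat w.r.t. T
   all branches close; clash {B, ¬B} at an ∃-successor
2. Hence A ⊑ (∃r.B ⊔ E): entailed.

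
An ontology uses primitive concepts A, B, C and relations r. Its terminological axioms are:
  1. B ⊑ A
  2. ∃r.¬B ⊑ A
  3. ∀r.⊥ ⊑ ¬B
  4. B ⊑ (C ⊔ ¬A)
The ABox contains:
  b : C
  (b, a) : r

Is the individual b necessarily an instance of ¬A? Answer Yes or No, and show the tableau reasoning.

1. b : ¬A?  L(b) = {C} ∪ {A}
   open: L(b) ⊇ {A, C, ¬B, ∃r.⊤} (+ ∃-successors) — b ∉ ¬A possible
2. Hence b : ¬A: not entailed.

No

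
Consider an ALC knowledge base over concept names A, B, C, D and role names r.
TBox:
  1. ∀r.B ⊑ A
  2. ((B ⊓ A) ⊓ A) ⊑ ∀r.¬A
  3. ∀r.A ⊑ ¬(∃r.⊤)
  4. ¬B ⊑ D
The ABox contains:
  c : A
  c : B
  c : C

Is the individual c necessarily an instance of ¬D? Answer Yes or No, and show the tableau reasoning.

No

1. c : ¬D?  L(c) = {A, B, C} ∪ {D}
   open: L(c) ⊇ {A, B, C, D, ∀r.¬A, …} (+ ∃-successors) — c ∉ ¬D possible
2. Hence c : ¬D: not entailed.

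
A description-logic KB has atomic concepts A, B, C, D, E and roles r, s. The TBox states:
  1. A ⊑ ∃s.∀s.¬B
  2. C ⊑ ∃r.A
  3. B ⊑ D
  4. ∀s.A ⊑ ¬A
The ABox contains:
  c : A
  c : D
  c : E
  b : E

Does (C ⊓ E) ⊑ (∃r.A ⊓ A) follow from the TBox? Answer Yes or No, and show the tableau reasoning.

No

1. (C ⊓ E) ⊑ (∃r.A ⊓ A)  ⇔  ((C ⊓ E) ⊓ (∀r.¬A ⊔ ¬A)) unsat w.r.t. T
   apply at x₀: C⊑∃r.A
   open: L(x₀) ⊇ {C, E, ¬A, ¬B, ∃r.A} (+ ∃-successors)
2. Hence (C ⊓ E) ⊑ (∃r.A ⊓ A): not entailed.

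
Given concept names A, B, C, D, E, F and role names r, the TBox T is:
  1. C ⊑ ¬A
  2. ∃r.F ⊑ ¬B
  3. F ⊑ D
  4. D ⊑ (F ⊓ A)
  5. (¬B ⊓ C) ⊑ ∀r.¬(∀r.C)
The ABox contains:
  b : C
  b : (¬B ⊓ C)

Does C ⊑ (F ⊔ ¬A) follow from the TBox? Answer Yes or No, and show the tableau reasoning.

Yes

1. C ⊑ (F ⊔ ¬A)  ⇔  (C ⊓ (¬F ⊓ A)) unsat w.r.t. T
   all branches close; clash {A, ¬A} at x₀
2. Hence C ⊑ (F ⊔ ¬A): entailed.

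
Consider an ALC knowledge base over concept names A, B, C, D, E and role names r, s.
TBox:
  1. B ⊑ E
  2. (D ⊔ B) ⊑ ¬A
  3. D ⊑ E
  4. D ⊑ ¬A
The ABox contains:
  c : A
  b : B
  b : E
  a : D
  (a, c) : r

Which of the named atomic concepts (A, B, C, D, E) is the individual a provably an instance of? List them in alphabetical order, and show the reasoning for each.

{D, E}

1. a : A?  L(a) = {D} ∪ {¬A}
   apply at a: D⊑E
   open: L(a) ⊇ {D, E, ¬A, ¬B} — a ∉ A possible
2. a : B?  L(a) = {D} ∪ {¬B}
   apply at a: D⊑E; D⊑¬A
   open: L(a) ⊇ {D, E, ¬A, ¬B} — a ∉ B possible
3. a : C?  L(a) = {D} ∪ {¬C}
   apply at a: D⊑E; D⊑¬A
   open: L(a) ⊇ {D, E, ¬A, ¬B, ¬C} — a ∉ C possible
4. a : D?  L(a) = {D} ∪ {¬D}
   clash {D, ¬D} at a — a ∈ D
5. a : E?  L(a) = {D} ∪ {¬E}
   clash {E, ¬E} at a — a ∈ E
6. Entailed for a: {D, E}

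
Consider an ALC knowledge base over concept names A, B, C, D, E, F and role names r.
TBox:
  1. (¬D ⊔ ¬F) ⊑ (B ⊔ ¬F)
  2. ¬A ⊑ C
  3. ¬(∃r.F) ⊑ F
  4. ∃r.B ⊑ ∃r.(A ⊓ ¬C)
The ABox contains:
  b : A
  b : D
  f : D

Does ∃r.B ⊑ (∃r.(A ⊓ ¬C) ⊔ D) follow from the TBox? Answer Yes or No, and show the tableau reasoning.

Yes

1. ∃r.B ⊑ (∃r.(A ⊓ ¬C) ⊔ D)  ⇔  (∃r.B ⊓ (∀r.(¬A ⊔ C) ⊓ ¬D)) unsat w.r.t. T
   all branches close; clash {F, ¬F} at x₀
2. Hence ∃r.B ⊑ (∃r.(A ⊓ ¬C) ⊔ D): entailed.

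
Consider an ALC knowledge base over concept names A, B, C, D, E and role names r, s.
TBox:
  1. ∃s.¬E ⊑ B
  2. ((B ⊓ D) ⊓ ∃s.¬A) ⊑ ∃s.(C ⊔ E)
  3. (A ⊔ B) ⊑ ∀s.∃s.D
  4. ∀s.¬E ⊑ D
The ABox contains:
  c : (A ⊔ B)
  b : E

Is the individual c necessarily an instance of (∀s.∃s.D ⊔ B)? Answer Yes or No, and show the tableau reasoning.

1. c : (∀s.∃s.D ⊔ B)?  L(c) = {(A ⊔ B)} ∪ {(∃s.∀s.¬D ⊓ ¬B)}
   clash {B, ¬B} at c — c ∈ (∀s.∃s.D ⊔ B)
2. Hence c : (∀s.∃s.D ⊔ B): entailed.

Yes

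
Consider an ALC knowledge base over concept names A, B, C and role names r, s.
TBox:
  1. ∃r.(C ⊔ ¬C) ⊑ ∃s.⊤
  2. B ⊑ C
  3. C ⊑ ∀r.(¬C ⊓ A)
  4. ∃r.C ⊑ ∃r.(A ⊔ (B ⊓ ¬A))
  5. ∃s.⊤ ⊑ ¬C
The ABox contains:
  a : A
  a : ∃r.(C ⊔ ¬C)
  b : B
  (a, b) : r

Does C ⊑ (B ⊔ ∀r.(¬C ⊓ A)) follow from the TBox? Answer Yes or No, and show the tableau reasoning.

Yes

1. C ⊑ (B ⊔ ∀r.(¬C ⊓ A))  ⇔  (C ⊓ (¬B ⊓ ∃r.(C ⊔ ¬A))) unsat w.r.t. T
   all branches close; clash {C, ¬C} at x₀
2. Hence C ⊑ (B ⊔ ∀r.(¬C ⊓ A)): entailed.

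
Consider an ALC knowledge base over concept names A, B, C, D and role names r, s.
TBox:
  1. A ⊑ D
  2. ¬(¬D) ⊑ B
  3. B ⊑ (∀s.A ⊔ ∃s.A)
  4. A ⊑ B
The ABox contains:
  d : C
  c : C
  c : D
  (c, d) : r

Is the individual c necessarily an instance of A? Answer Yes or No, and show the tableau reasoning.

1. c : A?  L(c) = {C, D} ∪ {¬A}
   apply at c: ¬(¬D)⊑B
   open: L(c) ⊇ {B, C, D, ¬A, ∀s.A} — c ∉ A possible
2. Hence c : A: not entailed.

No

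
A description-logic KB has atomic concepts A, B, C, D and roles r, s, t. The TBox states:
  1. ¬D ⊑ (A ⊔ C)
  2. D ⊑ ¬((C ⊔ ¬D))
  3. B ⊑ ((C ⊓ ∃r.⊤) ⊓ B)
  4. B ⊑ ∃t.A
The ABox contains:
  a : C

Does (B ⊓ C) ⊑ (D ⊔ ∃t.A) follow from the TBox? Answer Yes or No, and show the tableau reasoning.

1. (B ⊓ C) ⊑ (D ⊔ ∃t.A)  ⇔  ((B ⊓ C) ⊓ (¬D ⊓ ∀t.¬A)) unsat w.r.t. T
   all branches close; clash {A, ¬A} at an ∃-successor
2. Hence (B ⊓ C) ⊑ (D ⊔ ∃t.A): entailed.

Yes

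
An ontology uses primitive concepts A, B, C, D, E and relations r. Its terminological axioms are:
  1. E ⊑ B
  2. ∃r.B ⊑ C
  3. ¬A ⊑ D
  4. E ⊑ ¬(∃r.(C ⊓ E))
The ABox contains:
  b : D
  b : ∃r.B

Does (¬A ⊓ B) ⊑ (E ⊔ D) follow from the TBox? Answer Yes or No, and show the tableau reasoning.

1. (¬A ⊓ B) ⊑ (E ⊔ D)  ⇔  ((¬A ⊓ B) ⊓ (¬E ⊓ ¬D)) unsat w.r.t. T
   all branches close; clash {D, ¬D} at x₀
2. Hence (¬A ⊓ B) ⊑ (E ⊔ D): entailed.

Yes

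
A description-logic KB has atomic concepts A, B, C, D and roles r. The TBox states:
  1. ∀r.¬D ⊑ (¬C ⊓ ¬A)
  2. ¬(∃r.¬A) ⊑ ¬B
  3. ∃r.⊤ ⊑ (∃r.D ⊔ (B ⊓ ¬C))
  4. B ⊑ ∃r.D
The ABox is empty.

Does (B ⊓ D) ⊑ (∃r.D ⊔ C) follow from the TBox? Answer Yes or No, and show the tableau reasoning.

1. (B ⊓ D) ⊑ (∃r.D ⊔ C)  ⇔  ((B ⊓ D) ⊓ (∀r.¬D ⊓ ¬C)) unsat w.r.t. T
   all branches close; clash {B, ¬B} at x₀
2. Hence (B ⊓ D) ⊑ (∃r.D ⊔ C): entailed.

Yes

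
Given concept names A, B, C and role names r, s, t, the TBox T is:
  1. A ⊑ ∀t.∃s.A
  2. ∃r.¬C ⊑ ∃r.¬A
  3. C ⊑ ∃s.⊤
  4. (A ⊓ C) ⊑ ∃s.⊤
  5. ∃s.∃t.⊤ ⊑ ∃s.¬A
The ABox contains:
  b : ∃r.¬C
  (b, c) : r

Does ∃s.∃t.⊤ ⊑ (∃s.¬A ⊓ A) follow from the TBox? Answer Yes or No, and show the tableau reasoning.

No

1. ∃s.∃t.⊤ ⊑ (∃s.¬A ⊓ A)  ⇔  (∃s.∃t.⊤ ⊓ (∀s.A ⊔ ¬A)) unsat w.r.t. T
   apply at x₀: ∃s.∃t.⊤⊑∃s.¬A
   open: L(x₀) ⊇ {¬A, ¬C, ∀r.C, ∃s.¬A, ∃s.∃t.⊤} (+ ∃-successors)
2. Hence ∃s.∃t.⊤ ⊑ (∃s.¬A ⊓ A): not entailed.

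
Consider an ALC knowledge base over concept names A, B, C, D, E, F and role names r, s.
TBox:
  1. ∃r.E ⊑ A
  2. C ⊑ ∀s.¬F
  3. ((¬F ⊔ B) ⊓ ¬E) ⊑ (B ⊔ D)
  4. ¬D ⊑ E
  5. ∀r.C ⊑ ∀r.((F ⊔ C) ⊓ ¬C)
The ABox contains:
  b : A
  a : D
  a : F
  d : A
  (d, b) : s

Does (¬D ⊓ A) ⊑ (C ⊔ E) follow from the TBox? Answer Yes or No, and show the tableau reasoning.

1. (¬D ⊓ A) ⊑ (C ⊔ E)  ⇔  ((¬D ⊓ A) ⊓ (¬C ⊓ ¬E)) unsat w.r.t. T
   all branches close; clash {E, ¬E} at x₀
2. Hence (¬D ⊓ A) ⊑ (C ⊔ E): entailed.

Yes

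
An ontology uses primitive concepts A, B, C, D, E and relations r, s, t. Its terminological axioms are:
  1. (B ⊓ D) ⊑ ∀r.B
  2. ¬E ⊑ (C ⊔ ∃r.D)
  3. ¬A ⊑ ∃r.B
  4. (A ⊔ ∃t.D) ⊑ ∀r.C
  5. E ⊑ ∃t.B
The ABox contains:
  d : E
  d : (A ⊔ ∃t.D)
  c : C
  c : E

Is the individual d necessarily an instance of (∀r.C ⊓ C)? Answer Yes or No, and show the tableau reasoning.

No

1. d : (∀r.C ⊓ C)?  L(d) = {E, (A ⊔ ∃t.D)} ∪ {(∃r.¬C ⊔ ¬C)}
   apply at d: (A ⊔ ∃t.D)⊑∀r.C; E⊑∃t.B
   open: L(d) ⊇ {A, E, ¬B, ¬C, ∀r.C, …} (+ ∃-successors) — d ∉ (∀r.C ⊓ C) possible
2. Hence d : (∀r.C ⊓ C): not entailed.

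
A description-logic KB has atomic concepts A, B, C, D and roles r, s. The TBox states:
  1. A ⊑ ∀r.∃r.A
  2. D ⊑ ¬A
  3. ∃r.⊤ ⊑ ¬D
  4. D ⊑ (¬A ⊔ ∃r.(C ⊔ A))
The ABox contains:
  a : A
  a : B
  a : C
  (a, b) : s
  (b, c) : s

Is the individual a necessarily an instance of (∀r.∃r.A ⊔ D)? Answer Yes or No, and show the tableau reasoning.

1. a : (∀r.∃r.A ⊔ D)?  L(a) = {A, B, C} ∪ {(∃r.∀r.¬A ⊓ ¬D)}
   clash {A, ¬A} at an ∃-successor — a ∈ (∀r.∃r.A ⊔ D)
2. Hence a : (∀r.∃r.A ⊔ D): entailed.

Yes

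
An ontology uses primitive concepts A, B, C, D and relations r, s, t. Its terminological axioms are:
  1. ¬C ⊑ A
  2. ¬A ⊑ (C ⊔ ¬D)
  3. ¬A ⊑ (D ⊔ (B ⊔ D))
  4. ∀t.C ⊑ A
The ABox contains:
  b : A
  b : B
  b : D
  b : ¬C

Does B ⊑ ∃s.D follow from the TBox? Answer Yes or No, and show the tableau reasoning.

No

1. B ⊑ ∃s.D  ⇔  (B ⊓ ∀s.¬D) unsat w.r.t. T
   open: L(x₀) ⊇ {A, B, C, ∀s.¬D}
2. Hence B ⊑ ∃s.D: not entailed.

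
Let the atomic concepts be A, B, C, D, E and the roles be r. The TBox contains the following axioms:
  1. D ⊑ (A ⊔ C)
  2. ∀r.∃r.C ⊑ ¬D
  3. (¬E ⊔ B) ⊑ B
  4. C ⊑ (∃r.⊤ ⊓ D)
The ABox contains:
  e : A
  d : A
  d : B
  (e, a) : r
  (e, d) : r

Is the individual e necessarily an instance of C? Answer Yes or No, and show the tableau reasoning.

No

1. e : C?  L(e) = {A} ∪ {¬C}
   open: L(e) ⊇ {A, E, ¬B, ¬C, ¬D} — e ∉ C possible
2. Hence e : C: not entailed.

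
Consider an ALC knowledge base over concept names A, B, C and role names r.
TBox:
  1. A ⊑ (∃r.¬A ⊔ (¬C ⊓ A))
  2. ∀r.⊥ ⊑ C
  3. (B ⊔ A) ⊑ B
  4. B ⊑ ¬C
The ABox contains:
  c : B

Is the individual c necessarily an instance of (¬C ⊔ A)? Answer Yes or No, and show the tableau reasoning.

1. c : (¬C ⊔ A)?  L(c) = {B} ∪ {(C ⊓ ¬A)}
   clash {C, ¬C} at c — c ∈ (¬C ⊔ A)
2. Hence c : (¬C ⊔ A): entailed.

Yes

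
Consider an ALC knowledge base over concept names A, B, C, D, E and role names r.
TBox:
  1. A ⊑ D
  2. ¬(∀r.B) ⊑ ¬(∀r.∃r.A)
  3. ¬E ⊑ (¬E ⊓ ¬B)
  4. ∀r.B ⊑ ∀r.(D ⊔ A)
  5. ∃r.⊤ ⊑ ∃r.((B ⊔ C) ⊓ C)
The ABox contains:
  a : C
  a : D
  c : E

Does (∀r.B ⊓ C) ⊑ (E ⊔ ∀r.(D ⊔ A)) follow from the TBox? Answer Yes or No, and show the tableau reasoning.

1. (∀r.B ⊓ C) ⊑ (E ⊔ ∀r.(D ⊔ A))  ⇔  ((∀r.B ⊓ C) ⊓ (¬E ⊓ ∃r.(¬D ⊓ ¬A))) unsat w.r.t. T
   all branches close; clash {A, ¬A} at an ∃-successor
2. Hence (∀r.B ⊓ C) ⊑ (E ⊔ ∀r.(D ⊔ A)): entailed.

Yes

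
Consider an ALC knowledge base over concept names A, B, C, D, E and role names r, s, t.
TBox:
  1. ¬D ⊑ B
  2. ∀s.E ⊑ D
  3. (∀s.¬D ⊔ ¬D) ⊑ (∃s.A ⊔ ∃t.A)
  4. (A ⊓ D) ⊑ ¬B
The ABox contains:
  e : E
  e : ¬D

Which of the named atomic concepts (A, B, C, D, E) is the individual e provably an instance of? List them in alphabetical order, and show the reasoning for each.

1. e : A?  L(e) = {E, ¬D} ∪ {¬A}
   apply at e: ¬D⊑B
   open: L(e) ⊇ {B, E, ¬A, ¬D, ∃s.A, …} (+ ∃-successors) — e ∉ A possible
2. e : B?  L(e) = {E, ¬D} ∪ {¬B}
   clash {B, ¬B} at e — e ∈ B
3. e : C?  L(e) = {E, ¬D} ∪ {¬C}
   apply at e: ¬D⊑B
   open: L(e) ⊇ {B, E, ¬C, ¬D, ∃s.A, …} (+ ∃-successors) — e ∉ C possible
4. e : D?  L(e) = {E, ¬D} ∪ {¬D}
   apply at e: ¬D⊑B
   open: L(e) ⊇ {B, E, ¬D, ∃s.A, ∃s.¬E} (+ ∃-successors) — e ∉ D possible
5. e : E?  L(e) = {E, ¬D} ∪ {¬E}
   clash {E, ¬E} at e — e ∈ E
6. Entailed for e: {B, E}

{B, E}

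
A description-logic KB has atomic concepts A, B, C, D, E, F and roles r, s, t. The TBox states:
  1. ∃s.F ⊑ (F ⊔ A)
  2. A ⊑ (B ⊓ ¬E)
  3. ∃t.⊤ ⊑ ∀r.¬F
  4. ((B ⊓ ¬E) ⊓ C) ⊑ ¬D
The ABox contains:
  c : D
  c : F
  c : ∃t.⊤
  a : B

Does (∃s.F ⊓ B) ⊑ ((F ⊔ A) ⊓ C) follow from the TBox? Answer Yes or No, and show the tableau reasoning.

1. (∃s.F ⊓ B) ⊑ ((F ⊔ A) ⊓ C)  ⇔  ((∃s.F ⊓ B) ⊓ ((¬F ⊓ ¬A) ⊔ ¬C)) unsat w.r.t. T
   apply at x₀: ∃s.F⊑(F ⊔ A)
   open: L(x₀) ⊇ {B, F, ¬A, ¬C, ∀t.⊥, …} (+ ∃-successors)
2. Hence (∃s.F ⊓ B) ⊑ ((F ⊔ A) ⊓ C): not entailed.

No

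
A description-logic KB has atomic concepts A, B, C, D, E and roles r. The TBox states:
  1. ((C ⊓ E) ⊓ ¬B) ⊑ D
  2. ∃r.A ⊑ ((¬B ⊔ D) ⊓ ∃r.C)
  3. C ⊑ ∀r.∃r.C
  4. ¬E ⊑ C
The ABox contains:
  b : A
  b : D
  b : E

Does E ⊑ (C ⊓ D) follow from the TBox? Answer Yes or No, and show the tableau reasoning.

1. E ⊑ (C ⊓ D)  ⇔  (E ⊓ (¬C ⊔ ¬D)) unsat w.r.t. T
   open: L(x₀) ⊇ {E, ¬C, ∀r.¬A}
2. Hence E ⊑ (C ⊓ D): not entailed.

No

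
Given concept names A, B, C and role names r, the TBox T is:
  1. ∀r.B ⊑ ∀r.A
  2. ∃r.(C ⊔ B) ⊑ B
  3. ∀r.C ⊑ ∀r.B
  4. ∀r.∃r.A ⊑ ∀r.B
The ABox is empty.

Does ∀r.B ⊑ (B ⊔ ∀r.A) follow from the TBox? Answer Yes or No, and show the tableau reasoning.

Yes

1. ∀r.B ⊑ (B ⊔ ∀r.A)  ⇔  (∀r.B ⊓ (¬B ⊓ ∃r.¬A)) unsat w.r.t. T
   all branches close; clash {B, ¬B} at x₀
2. Hence ∀r.B ⊑ (B ⊔ ∀r.A): entailed.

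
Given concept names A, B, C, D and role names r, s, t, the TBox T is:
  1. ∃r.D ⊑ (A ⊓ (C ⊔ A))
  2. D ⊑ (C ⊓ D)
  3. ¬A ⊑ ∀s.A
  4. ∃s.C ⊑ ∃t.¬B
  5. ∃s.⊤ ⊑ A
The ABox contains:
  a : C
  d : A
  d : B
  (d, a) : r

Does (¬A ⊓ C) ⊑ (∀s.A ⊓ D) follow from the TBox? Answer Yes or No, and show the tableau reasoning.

No

1. (¬A ⊓ C) ⊑ (∀s.A ⊓ D)  ⇔  ((¬A ⊓ C) ⊓ (∃s.¬A ⊔ ¬D)) unsat w.r.t. T
   apply at x₀: ¬A⊑∀s.A
   open: L(x₀) ⊇ {C, ¬A, ¬D, ∀r.¬D, ∀s.A, …}
2. Hence (¬A ⊓ C) ⊑ (∀s.A ⊓ D): not entailed.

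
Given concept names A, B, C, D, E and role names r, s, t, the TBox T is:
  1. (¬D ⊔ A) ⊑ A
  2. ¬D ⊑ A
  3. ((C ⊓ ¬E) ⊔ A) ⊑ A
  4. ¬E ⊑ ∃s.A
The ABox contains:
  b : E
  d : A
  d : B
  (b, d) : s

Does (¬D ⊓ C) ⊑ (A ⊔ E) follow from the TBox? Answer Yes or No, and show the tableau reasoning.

Yes

1. (¬D ⊓ C) ⊑ (A ⊔ E)  ⇔  ((¬D ⊓ C) ⊓ (¬A ⊓ ¬E)) unsat w.r.t. T
   all branches close; clash {A, ¬A} at x₀
2. Hence (¬D ⊓ C) ⊑ (A ⊔ E): entailed.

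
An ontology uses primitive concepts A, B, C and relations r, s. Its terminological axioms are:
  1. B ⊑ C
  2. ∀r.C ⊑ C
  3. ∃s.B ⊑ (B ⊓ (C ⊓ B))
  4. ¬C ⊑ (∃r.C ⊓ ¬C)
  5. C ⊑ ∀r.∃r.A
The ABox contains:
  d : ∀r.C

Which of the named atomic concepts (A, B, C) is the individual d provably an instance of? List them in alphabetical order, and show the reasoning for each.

{C}

1. d : A?  L(d) = {∀r.C} ∪ {¬A}
   apply at d: ∀r.C⊑C
   open: L(d) ⊇ {C, ¬A, ¬B, ∀r.C, ∀r.∃r.A, …} — d ∉ A possible
2. d : B?  L(d) = {∀r.C} ∪ {¬B}
   apply at d: ∀r.C⊑C
   open: L(d) ⊇ {C, ¬B, ∀r.C, ∀r.∃r.A, ∀s.¬B} — d ∉ B possible
3. d : C?  L(d) = {∀r.C} ∪ {¬C}
   clash {C, ¬C} at d — d ∈ C
4. Entailed for d: {C}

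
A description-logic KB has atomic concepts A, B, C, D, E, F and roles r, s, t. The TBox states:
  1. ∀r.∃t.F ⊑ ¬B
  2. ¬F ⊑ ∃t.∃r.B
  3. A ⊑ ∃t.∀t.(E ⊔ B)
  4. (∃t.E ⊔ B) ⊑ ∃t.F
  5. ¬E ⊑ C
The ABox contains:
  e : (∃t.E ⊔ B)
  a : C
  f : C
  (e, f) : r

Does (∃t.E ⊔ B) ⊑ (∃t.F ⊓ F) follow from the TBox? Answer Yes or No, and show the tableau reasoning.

1. (∃t.E ⊔ B) ⊑ (∃t.F ⊓ F)  ⇔  ((∃t.E ⊔ B) ⊓ (∀t.¬F ⊔ ¬F)) unsat w.r.t. T
   apply at x₀: (∃t.E ⊔ B)⊑∃t.F
   open: L(x₀) ⊇ {E, ¬A, ¬F, ∃r.∀t.¬F, ∃t.E, …} (+ ∃-successors)
2. Hence (∃t.E ⊔ B) ⊑ (∃t.F ⊓ F): not entailed.

No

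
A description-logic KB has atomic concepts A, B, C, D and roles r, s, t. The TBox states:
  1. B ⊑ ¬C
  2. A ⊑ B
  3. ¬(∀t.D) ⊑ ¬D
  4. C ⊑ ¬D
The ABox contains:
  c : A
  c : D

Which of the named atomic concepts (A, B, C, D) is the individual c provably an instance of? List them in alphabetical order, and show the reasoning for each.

{A, B, D}

1. c : A?  L(c) = {A, D} ∪ {¬A}
   clash {A, ¬A} at c — c ∈ A
2. c : B?  L(c) = {A, D} ∪ {¬B}
   clash {B, ¬B} at c — c ∈ B
3. c : C?  L(c) = {A, D} ∪ {¬C}
   apply at c: A⊑B
   open: L(c) ⊇ {A, B, D, ¬C, ∀t.D} — c ∉ C possible
4. c : D?  L(c) = {A, D} ∪ {¬D}
   clash {D, ¬D} at c — c ∈ D
5. Entailed for c: {A, B, D}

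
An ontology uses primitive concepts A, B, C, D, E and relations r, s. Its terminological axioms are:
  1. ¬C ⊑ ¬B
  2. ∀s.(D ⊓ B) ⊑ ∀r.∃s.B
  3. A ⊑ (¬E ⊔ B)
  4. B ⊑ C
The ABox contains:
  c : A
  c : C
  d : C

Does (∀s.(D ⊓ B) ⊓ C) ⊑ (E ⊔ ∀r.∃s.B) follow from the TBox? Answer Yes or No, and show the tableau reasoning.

Yes

1. (∀s.(D ⊓ B) ⊓ C) ⊑ (E ⊔ ∀r.∃s.B)  ⇔  ((∀s.(D ⊓ B) ⊓ C) ⊓ (¬E ⊓ ∃r.∀s.¬B)) unsat w.r.t. T
   all branches close; clash {B, ¬B} at an ∃-successor
2. Hence (∀s.(D ⊓ B) ⊓ C) ⊑ (E ⊔ ∀r.∃s.B): entailed.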